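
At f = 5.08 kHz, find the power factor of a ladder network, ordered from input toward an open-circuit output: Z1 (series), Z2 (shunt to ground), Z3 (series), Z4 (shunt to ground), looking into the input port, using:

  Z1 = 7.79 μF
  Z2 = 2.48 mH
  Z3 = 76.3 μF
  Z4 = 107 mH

Step 1 — Angular frequency: ω = 2π·f = 2π·5080 = 3.192e+04 rad/s.
Step 2 — Component impedances:
  Z1: Z = 1/(jωC) = -j/(ω·C) = 0 - j4.022 Ω
  Z2: Z = jωL = j·3.192e+04·0.00248 = 0 + j79.16 Ω
  Z3: Z = 1/(jωC) = -j/(ω·C) = 0 - j0.4106 Ω
  Z4: Z = jωL = j·3.192e+04·0.107 = 0 + j3415 Ω
Step 3 — Ladder network (open output): work backward from the far end, alternating series and parallel combinations. Z_in = 0 + j73.34 Ω = 73.34∠90.0° Ω.
Step 4 — Power factor: PF = cos(φ) = Re(Z)/|Z| = 0/73.34 = 0.
Step 5 — Type: Im(Z) = 73.34 ⇒ lagging (phase φ = 90.0°).

PF = 0 (lagging, φ = 90.0°)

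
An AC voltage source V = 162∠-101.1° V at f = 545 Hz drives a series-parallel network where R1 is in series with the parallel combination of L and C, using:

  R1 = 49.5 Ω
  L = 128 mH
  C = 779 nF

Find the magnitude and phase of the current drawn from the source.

Step 1 — Angular frequency: ω = 2π·f = 2π·545 = 3424 rad/s.
Step 2 — Component impedances:
  R1: Z = R = 49.5 Ω
  L: Z = jωL = j·3424·0.128 = 0 + j438.3 Ω
  C: Z = 1/(jωC) = -j/(ω·C) = 0 - j374.9 Ω
Step 3 — Parallel branch: L || C = 1/(1/L + 1/C) = 0 - j2590 Ω.
Step 4 — Series with R1: Z_total = R1 + (L || C) = 49.5 - j2590 Ω = 2591∠-88.9° Ω.
Step 5 — Source phasor: V = 162∠-101.1° V = -31.19 - j159 V.
Step 6 — Ohm's law: I = V / Z_total = (-31.19 - j159) / (49.5 - j2590) = 0.06112 - j0.01321 A.
Step 7 — Convert to polar: |I| = 0.06254 A, ∠I = -12.2°.

I = 0.06254∠-12.2° A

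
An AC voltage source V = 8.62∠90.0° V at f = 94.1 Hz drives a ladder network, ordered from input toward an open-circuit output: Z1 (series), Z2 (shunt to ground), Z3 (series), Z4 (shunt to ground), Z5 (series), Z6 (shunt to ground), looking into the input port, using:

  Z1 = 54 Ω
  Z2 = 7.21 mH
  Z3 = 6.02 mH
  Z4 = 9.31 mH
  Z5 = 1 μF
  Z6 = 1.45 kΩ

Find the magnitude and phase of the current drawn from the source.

Step 1 — Angular frequency: ω = 2π·f = 2π·94.1 = 591.2 rad/s.
Step 2 — Component impedances:
  Z1: Z = R = 54 Ω
  Z2: Z = jωL = j·591.2·0.00721 = 0 + j4.263 Ω
  Z3: Z = jωL = j·591.2·0.00602 = 0 + j3.559 Ω
  Z4: Z = jωL = j·591.2·0.00931 = 0 + j5.505 Ω
  Z5: Z = 1/(jωC) = -j/(ω·C) = 0 - j1691 Ω
  Z6: Z = R = 1450 Ω
Step 3 — Ladder network (open output): work backward from the far end, alternating series and parallel combinations. Z_in = 54 + j2.9 Ω = 54.08∠3.1° Ω.
Step 4 — Source phasor: V = 8.62∠90.0° V = 0 + j8.62 V.
Step 5 — Ohm's law: I = V / Z_total = (0 + j8.62) / (54 + j2.9) = 0.008549 + j0.1592 A.
Step 6 — Convert to polar: |I| = 0.1594 A, ∠I = 86.9°.

I = 0.1594∠86.9° A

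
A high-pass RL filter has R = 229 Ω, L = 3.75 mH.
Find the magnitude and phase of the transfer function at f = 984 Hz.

Step 1 — Angular frequency: ω = 2π·984 = 6183 rad/s.
Step 2 — Transfer function: H(jω) = jωL/(R + jωL).
Step 3 — Numerator jωL = j·23.18; denominator R + jωL = 229 + j23.18.
Step 4 — H = 0.01015 + j0.1002.
Step 5 — Magnitude: |H| = 0.1007 (-19.9 dB); phase: φ = 84.2°.

|H| = 0.1007 (-19.9 dB), φ = 84.2°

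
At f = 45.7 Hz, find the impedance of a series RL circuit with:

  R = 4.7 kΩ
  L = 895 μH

Step 1 — Angular frequency: ω = 2π·f = 2π·45.7 = 287.1 rad/s.
Step 2 — Component impedances:
  R: Z = R = 4700 Ω
  L: Z = jωL = j·287.1·0.000895 = 0 + j0.257 Ω
Step 3 — Series combination: Z_total = R + L = 4700 + j0.257 Ω = 4700∠0.0° Ω.

Z = 4700 + j0.257 Ω = 4700∠0.0° Ω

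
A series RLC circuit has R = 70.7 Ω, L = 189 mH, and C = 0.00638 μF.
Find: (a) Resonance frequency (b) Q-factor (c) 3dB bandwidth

Step 1 — Resonance: ω₀ = 1/√(LC) = 1/√(0.189·6.38e-09) = 2.88e+04 rad/s.
Step 2 — f₀ = ω₀/(2π) = 4583 Hz.
Step 3 — Series Q: Q = ω₀L/R = 2.88e+04·0.189/70.7 = 76.98.
Step 4 — Bandwidth: Δω = ω₀/Q = 374.1 rad/s; BW = Δω/(2π) = 59.54 Hz.

(a) f₀ = 4583 Hz  (b) Q = 76.98  (c) BW = 59.54 Hz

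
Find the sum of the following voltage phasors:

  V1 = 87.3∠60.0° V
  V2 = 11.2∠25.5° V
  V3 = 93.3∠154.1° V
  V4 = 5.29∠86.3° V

Step 1 — Convert each phasor to rectangular form:
  V1 = 87.3·(cos(60.0°) + j·sin(60.0°)) = 43.65 + j75.6 V
  V2 = 11.2·(cos(25.5°) + j·sin(25.5°)) = 10.11 + j4.822 V
  V3 = 93.3·(cos(154.1°) + j·sin(154.1°)) = -83.93 + j40.75 V
  V4 = 5.29·(cos(86.3°) + j·sin(86.3°)) = 0.3414 + j5.279 V
Step 2 — Sum components: V_total = -29.83 + j126.5 V.
Step 3 — Convert to polar: |V_total| = 129.9 V, ∠V_total = 103.3°.

V_total = 129.9∠103.3° V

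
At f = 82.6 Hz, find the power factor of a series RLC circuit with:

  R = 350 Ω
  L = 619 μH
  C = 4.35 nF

Step 1 — Angular frequency: ω = 2π·f = 2π·82.6 = 519 rad/s.
Step 2 — Component impedances:
  R: Z = R = 350 Ω
  L: Z = jωL = j·519·0.000619 = 0 + j0.3213 Ω
  C: Z = 1/(jωC) = -j/(ω·C) = 0 - j4.429e+05 Ω
Step 3 — Series combination: Z_total = R + L + C = 350 - j4.429e+05 Ω = 4.429e+05∠-90.0° Ω.
Step 4 — Power factor: PF = cos(φ) = Re(Z)/|Z| = 350/4.429e+05 = 0.0007902.
Step 5 — Type: Im(Z) = -4.429e+05 ⇒ leading (phase φ = -90.0°).

PF = 0.0007902 (leading, φ = -90.0°)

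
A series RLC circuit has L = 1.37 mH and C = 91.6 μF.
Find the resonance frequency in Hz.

Step 1 — Resonance condition Im(Z)=0 gives ω₀ = 1/√(LC).
Step 2 — ω₀ = 1/√(0.00137·9.16e-05) = 2823 rad/s.
Step 3 — f₀ = ω₀/(2π) = 449.3 Hz.

f₀ = 449.3 Hz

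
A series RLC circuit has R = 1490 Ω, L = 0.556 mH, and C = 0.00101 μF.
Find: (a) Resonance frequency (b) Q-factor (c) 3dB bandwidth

Step 1 — Resonance: ω₀ = 1/√(LC) = 1/√(0.000556·1.01e-09) = 1.334e+06 rad/s.
Step 2 — f₀ = ω₀/(2π) = 2.124e+05 Hz.
Step 3 — Series Q: Q = ω₀L/R = 1.334e+06·0.000556/1490 = 0.498.
Step 4 — Bandwidth: Δω = ω₀/Q = 2.68e+06 rad/s; BW = Δω/(2π) = 4.265e+05 Hz.

(a) f₀ = 2.124e+05 Hz  (b) Q = 0.498  (c) BW = 4.265e+05 Hz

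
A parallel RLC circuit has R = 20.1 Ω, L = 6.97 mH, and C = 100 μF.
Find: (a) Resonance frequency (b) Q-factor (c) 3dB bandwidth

Step 1 — Resonance: ω₀ = 1/√(LC) = 1/√(0.00697·0.0001) = 1198 rad/s.
Step 2 — f₀ = ω₀/(2π) = 190.6 Hz.
Step 3 — Parallel Q: Q = R/(ω₀L) = 20.1/(1198·0.00697) = 2.408.
Step 4 — Bandwidth: Δω = ω₀/Q = 497.5 rad/s; BW = Δω/(2π) = 79.18 Hz.

(a) f₀ = 190.6 Hz  (b) Q = 2.408  (c) BW = 79.18 Hz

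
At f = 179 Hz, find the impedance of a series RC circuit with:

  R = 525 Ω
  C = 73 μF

Step 1 — Angular frequency: ω = 2π·f = 2π·179 = 1125 rad/s.
Step 2 — Component impedances:
  R: Z = R = 525 Ω
  C: Z = 1/(jωC) = -j/(ω·C) = 0 - j12.18 Ω
Step 3 — Series combination: Z_total = R + C = 525 - j12.18 Ω = 525.1∠-1.3° Ω.

Z = 525 - j12.18 Ω = 525.1∠-1.3° Ω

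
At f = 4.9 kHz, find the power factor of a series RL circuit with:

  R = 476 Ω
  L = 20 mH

Step 1 — Angular frequency: ω = 2π·f = 2π·4900 = 3.079e+04 rad/s.
Step 2 — Component impedances:
  R: Z = R = 476 Ω
  L: Z = jωL = j·3.079e+04·0.02 = 0 + j615.8 Ω
Step 3 — Series combination: Z_total = R + L = 476 + j615.8 Ω = 778.3∠52.3° Ω.
Step 4 — Power factor: PF = cos(φ) = Re(Z)/|Z| = 476/778.3 = 0.6116.
Step 5 — Type: Im(Z) = 615.8 ⇒ lagging (phase φ = 52.3°).

PF = 0.6116 (lagging, φ = 52.3°)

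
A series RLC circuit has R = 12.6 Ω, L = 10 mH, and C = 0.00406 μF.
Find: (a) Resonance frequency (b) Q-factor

Step 1 — Resonance condition Im(Z)=0 gives ω₀ = 1/√(LC).
Step 2 — ω₀ = 1/√(0.01·4.06e-09) = 1.569e+05 rad/s.
Step 3 — f₀ = ω₀/(2π) = 2.498e+04 Hz.
Step 4 — Series Q: Q = ω₀L/R = 1.569e+05·0.01/12.6 = 124.6.

(a) f₀ = 2.498e+04 Hz  (b) Q = 124.6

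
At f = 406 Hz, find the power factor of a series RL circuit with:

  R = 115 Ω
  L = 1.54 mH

Step 1 — Angular frequency: ω = 2π·f = 2π·406 = 2551 rad/s.
Step 2 — Component impedances:
  R: Z = R = 115 Ω
  L: Z = jωL = j·2551·0.00154 = 0 + j3.928 Ω
Step 3 — Series combination: Z_total = R + L = 115 + j3.928 Ω = 115.1∠2.0° Ω.
Step 4 — Power factor: PF = cos(φ) = Re(Z)/|Z| = 115/115.07 = 0.9994.
Step 5 — Type: Im(Z) = 3.928 ⇒ lagging (phase φ = 2.0°).

PF = 0.9994 (lagging, φ = 2.0°)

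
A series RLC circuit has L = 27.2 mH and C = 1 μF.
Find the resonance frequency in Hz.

Step 1 — Resonance condition Im(Z)=0 gives ω₀ = 1/√(LC).
Step 2 — ω₀ = 1/√(0.0272·1e-06) = 6063 rad/s.
Step 3 — f₀ = ω₀/(2π) = 965 Hz.

f₀ = 965 Hz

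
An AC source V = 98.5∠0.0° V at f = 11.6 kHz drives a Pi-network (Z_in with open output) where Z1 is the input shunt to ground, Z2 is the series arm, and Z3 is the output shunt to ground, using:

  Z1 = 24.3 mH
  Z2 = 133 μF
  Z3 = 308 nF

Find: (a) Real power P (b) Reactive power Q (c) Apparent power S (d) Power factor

Step 1 — Angular frequency: ω = 2π·f = 2π·1.16e+04 = 7.288e+04 rad/s.
Step 2 — Component impedances:
  Z1: Z = jωL = j·7.288e+04·0.0243 = 0 + j1771 Ω
  Z2: Z = 1/(jωC) = -j/(ω·C) = 0 - j0.1032 Ω
  Z3: Z = 1/(jωC) = -j/(ω·C) = 0 - j44.55 Ω
Step 3 — With open output, the series arm Z2 and the output shunt Z3 appear in series to ground: Z2 + Z3 = 0 - j44.65 Ω.
Step 4 — Parallel with input shunt Z1: Z_in = Z1 || (Z2 + Z3) = 0 - j45.8 Ω = 45.8∠-90.0° Ω.
Step 5 — Source phasor: V = 98.5∠0.0° V = 98.5 V.
Step 6 — Current: I = V / Z = 0 + j2.15 A = 2.15∠90.0° A.
Step 7 — Complex power: S = V·I* = 0 - j211.8 VA.
Step 8 — Real power: P = Re(S) = 0 W.
Step 9 — Reactive power: Q = Im(S) = -211.8 VAR.
Step 10 — Apparent power: |S| = 211.8 VA.
Step 11 — Power factor: PF = P/|S| = 0 (leading).

(a) P = 0 W  (b) Q = -211.8 VAR  (c) S = 211.8 VA  (d) PF = 0 (leading)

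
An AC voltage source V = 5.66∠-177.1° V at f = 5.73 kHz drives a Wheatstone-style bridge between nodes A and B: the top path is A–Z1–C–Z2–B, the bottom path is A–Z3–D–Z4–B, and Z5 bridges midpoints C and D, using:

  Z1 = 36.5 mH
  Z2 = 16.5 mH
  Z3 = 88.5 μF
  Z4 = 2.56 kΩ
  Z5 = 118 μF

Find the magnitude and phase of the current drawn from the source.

Step 1 — Angular frequency: ω = 2π·f = 2π·5730 = 3.6e+04 rad/s.
Step 2 — Component impedances:
  Z1: Z = jωL = j·3.6e+04·0.0365 = 0 + j1314 Ω
  Z2: Z = jωL = j·3.6e+04·0.0165 = 0 + j594 Ω
  Z3: Z = 1/(jωC) = -j/(ω·C) = 0 - j0.3139 Ω
  Z4: Z = R = 2560 Ω
  Z5: Z = 1/(jωC) = -j/(ω·C) = 0 - j0.2354 Ω
Step 3 — Bridge requires nodal analysis (the Z5 bridge couples midpoints C and D, so the two paths cannot be reduced to a simple series/parallel combination). Setting node B to ground and injecting 1 A at node A, the 3-node admittance system at A, C, D solves to V_A = Z_AB = 130.7 + j563.2 Ω = 578.1∠76.9° Ω.
Step 4 — Source phasor: V = 5.66∠-177.1° V = -5.653 - j0.2864 V.
Step 5 — Ohm's law: I = V / Z_total = (-5.653 - j0.2864) / (130.7 + j563.2) = -0.002693 + j0.009412 A.
Step 6 — Convert to polar: |I| = 0.00979 A, ∠I = 106.0°.

I = 0.00979∠106.0° A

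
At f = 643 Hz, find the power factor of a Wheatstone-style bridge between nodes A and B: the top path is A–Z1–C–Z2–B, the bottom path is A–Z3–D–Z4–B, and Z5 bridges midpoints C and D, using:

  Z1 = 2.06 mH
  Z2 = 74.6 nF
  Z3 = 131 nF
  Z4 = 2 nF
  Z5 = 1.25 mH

Step 1 — Angular frequency: ω = 2π·f = 2π·643 = 4040 rad/s.
Step 2 — Component impedances:
  Z1: Z = jωL = j·4040·0.00206 = 0 + j8.323 Ω
  Z2: Z = 1/(jωC) = -j/(ω·C) = 0 - j3318 Ω
  Z3: Z = 1/(jωC) = -j/(ω·C) = 0 - j1889 Ω
  Z4: Z = 1/(jωC) = -j/(ω·C) = 0 - j1.238e+05 Ω
  Z5: Z = jωL = j·4040·0.00125 = 0 + j5.05 Ω
Step 3 — Bridge requires nodal analysis (the Z5 bridge couples midpoints C and D, so the two paths cannot be reduced to a simple series/parallel combination). Setting node B to ground and injecting 1 A at node A, the 3-node admittance system at A, C, D solves to V_A = Z_AB = 0 - j3223 Ω = 3223∠-90.0° Ω.
Step 4 — Power factor: PF = cos(φ) = Re(Z)/|Z| = 0/3223 = 0.
Step 5 — Type: Im(Z) = -3223 ⇒ leading (phase φ = -90.0°).

PF = 0 (leading, φ = -90.0°)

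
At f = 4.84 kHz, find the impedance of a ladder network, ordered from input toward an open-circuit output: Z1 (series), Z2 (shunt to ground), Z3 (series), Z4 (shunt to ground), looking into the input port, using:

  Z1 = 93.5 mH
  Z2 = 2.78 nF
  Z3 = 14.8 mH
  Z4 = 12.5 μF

Step 1 — Angular frequency: ω = 2π·f = 2π·4840 = 3.041e+04 rad/s.
Step 2 — Component impedances:
  Z1: Z = jωL = j·3.041e+04·0.0935 = 0 + j2843 Ω
  Z2: Z = 1/(jωC) = -j/(ω·C) = 0 - j1.183e+04 Ω
  Z3: Z = jωL = j·3.041e+04·0.0148 = 0 + j450.1 Ω
  Z4: Z = 1/(jωC) = -j/(ω·C) = 0 - j2.631 Ω
Step 3 — Ladder network (open output): work backward from the far end, alternating series and parallel combinations. Z_in = 0 + j3308 Ω = 3308∠90.0° Ω.

Z = 0 + j3308 Ω = 3308∠90.0° Ω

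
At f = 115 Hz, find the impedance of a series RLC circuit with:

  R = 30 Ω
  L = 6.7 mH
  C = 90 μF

Step 1 — Angular frequency: ω = 2π·f = 2π·115 = 722.6 rad/s.
Step 2 — Component impedances:
  R: Z = R = 30 Ω
  L: Z = jωL = j·722.6·0.0067 = 0 + j4.841 Ω
  C: Z = 1/(jωC) = -j/(ω·C) = 0 - j15.38 Ω
Step 3 — Series combination: Z_total = R + L + C = 30 - j10.54 Ω = 31.8∠-19.4° Ω.

Z = 30 - j10.54 Ω = 31.8∠-19.4° Ω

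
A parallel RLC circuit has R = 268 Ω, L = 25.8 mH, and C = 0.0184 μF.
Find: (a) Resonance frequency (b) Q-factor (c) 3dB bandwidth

Step 1 — Resonance: ω₀ = 1/√(LC) = 1/√(0.0258·1.84e-08) = 4.59e+04 rad/s.
Step 2 — f₀ = ω₀/(2π) = 7305 Hz.
Step 3 — Parallel Q: Q = R/(ω₀L) = 268/(4.59e+04·0.0258) = 0.2263.
Step 4 — Bandwidth: Δω = ω₀/Q = 2.028e+05 rad/s; BW = Δω/(2π) = 3.228e+04 Hz.

(a) f₀ = 7305 Hz  (b) Q = 0.2263  (c) BW = 3.228e+04 Hz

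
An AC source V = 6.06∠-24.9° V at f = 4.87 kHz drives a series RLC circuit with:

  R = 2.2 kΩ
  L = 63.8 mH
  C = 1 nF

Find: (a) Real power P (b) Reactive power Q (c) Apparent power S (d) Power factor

Step 1 — Angular frequency: ω = 2π·f = 2π·4870 = 3.06e+04 rad/s.
Step 2 — Component impedances:
  R: Z = R = 2200 Ω
  L: Z = jωL = j·3.06e+04·0.0638 = 0 + j1952 Ω
  C: Z = 1/(jωC) = -j/(ω·C) = 0 - j3.268e+04 Ω
Step 3 — Series combination: Z_total = R + L + C = 2200 - j3.073e+04 Ω = 3.081e+04∠-85.9° Ω.
Step 4 — Source phasor: V = 6.06∠-24.9° V = 5.497 - j2.551 V.
Step 5 — Current: I = V / Z = 9.535e-05 + j0.0001721 A = 0.0001967∠61.0° A.
Step 6 — Complex power: S = V·I* = 8.513e-05 - j0.001189 VA.
Step 7 — Real power: P = Re(S) = 8.513e-05 W.
Step 8 — Reactive power: Q = Im(S) = -0.001189 VAR.
Step 9 — Apparent power: |S| = 0.001192 VA.
Step 10 — Power factor: PF = P/|S| = 0.07141 (leading).

(a) P = 8.513e-05 W  (b) Q = -0.001189 VAR  (c) S = 0.001192 VA  (d) PF = 0.07141 (leading)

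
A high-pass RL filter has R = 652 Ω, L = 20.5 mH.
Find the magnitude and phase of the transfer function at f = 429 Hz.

Step 1 — Angular frequency: ω = 2π·429 = 2695 rad/s.
Step 2 — Transfer function: H(jω) = jωL/(R + jωL).
Step 3 — Numerator jωL = j·55.26; denominator R + jωL = 652 + j55.26.
Step 4 — H = 0.007131 + j0.08415.
Step 5 — Magnitude: |H| = 0.08445 (-21.5 dB); phase: φ = 85.2°.

|H| = 0.08445 (-21.5 dB), φ = 85.2°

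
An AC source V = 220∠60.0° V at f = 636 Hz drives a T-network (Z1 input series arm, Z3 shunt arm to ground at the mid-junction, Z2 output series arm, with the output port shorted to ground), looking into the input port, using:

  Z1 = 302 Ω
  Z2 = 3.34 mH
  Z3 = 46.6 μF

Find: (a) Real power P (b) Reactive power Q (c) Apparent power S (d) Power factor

Step 1 — Angular frequency: ω = 2π·f = 2π·636 = 3996 rad/s.
Step 2 — Component impedances:
  Z1: Z = R = 302 Ω
  Z2: Z = jωL = j·3996·0.00334 = 0 + j13.35 Ω
  Z3: Z = 1/(jωC) = -j/(ω·C) = 0 - j5.37 Ω
Step 3 — With the output port shorted to ground, the output series arm Z2 runs from the junction to ground; the shunt arm Z3 also runs from the junction to ground. They appear in parallel: Z3 || Z2 = 0 - j8.985 Ω.
Step 4 — Series with input arm Z1: Z_in = Z1 + (Z3 || Z2) = 302 - j8.985 Ω = 302.1∠-1.7° Ω.
Step 5 — Source phasor: V = 220∠60.0° V = 110 + j190.5 V.
Step 6 — Current: I = V / Z = 0.3452 + j0.6411 A = 0.7282∠61.7° A.
Step 7 — Complex power: S = V·I* = 160.1 - j4.764 VA.
Step 8 — Real power: P = Re(S) = 160.1 W.
Step 9 — Reactive power: Q = Im(S) = -4.764 VAR.
Step 10 — Apparent power: |S| = 160.2 VA.
Step 11 — Power factor: PF = P/|S| = 0.9996 (leading).

(a) P = 160.1 W  (b) Q = -4.764 VAR  (c) S = 160.2 VA  (d) PF = 0.9996 (leading)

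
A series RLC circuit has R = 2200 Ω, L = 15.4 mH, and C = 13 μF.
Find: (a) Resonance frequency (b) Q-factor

Step 1 — Resonance condition Im(Z)=0 gives ω₀ = 1/√(LC).
Step 2 — ω₀ = 1/√(0.0154·1.3e-05) = 2235 rad/s.
Step 3 — f₀ = ω₀/(2π) = 355.7 Hz.
Step 4 — Series Q: Q = ω₀L/R = 2235·0.0154/2200 = 0.01564.

(a) f₀ = 355.7 Hz  (b) Q = 0.01564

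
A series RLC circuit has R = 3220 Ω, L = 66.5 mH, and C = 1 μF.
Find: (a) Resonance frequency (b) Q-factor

Step 1 — Resonance condition Im(Z)=0 gives ω₀ = 1/√(LC).
Step 2 — ω₀ = 1/√(0.0665·1e-06) = 3878 rad/s.
Step 3 — f₀ = ω₀/(2π) = 617.2 Hz.
Step 4 — Series Q: Q = ω₀L/R = 3878·0.0665/3220 = 0.08009.

(a) f₀ = 617.2 Hz  (b) Q = 0.08009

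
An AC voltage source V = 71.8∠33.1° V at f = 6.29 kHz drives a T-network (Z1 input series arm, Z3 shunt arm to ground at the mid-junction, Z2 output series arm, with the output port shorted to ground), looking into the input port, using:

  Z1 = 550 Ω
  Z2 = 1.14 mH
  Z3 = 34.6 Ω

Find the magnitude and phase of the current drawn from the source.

Step 1 — Angular frequency: ω = 2π·f = 2π·6290 = 3.952e+04 rad/s.
Step 2 — Component impedances:
  Z1: Z = R = 550 Ω
  Z2: Z = jωL = j·3.952e+04·0.00114 = 0 + j45.05 Ω
  Z3: Z = R = 34.6 Ω
Step 3 — With the output port shorted to ground, the output series arm Z2 runs from the junction to ground; the shunt arm Z3 also runs from the junction to ground. They appear in parallel: Z3 || Z2 = 21.76 + j16.71 Ω.
Step 4 — Series with input arm Z1: Z_in = Z1 + (Z3 || Z2) = 571.8 + j16.71 Ω = 572∠1.7° Ω.
Step 5 — Source phasor: V = 71.8∠33.1° V = 60.15 + j39.21 V.
Step 6 — Ohm's law: I = V / Z_total = (60.15 + j39.21) / (571.8 + j16.71) = 0.1071 + j0.06545 A.
Step 7 — Convert to polar: |I| = 0.1255 A, ∠I = 31.4°.

I = 0.1255∠31.4° A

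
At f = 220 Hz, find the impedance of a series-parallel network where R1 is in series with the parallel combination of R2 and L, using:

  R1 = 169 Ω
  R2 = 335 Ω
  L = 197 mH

Step 1 — Angular frequency: ω = 2π·f = 2π·220 = 1382 rad/s.
Step 2 — Component impedances:
  R1: Z = R = 169 Ω
  R2: Z = R = 335 Ω
  L: Z = jωL = j·1382·0.197 = 0 + j272.3 Ω
Step 3 — Parallel branch: R2 || L = 1/(1/R2 + 1/L) = 133.3 + j164 Ω.
Step 4 — Series with R1: Z_total = R1 + (R2 || L) = 302.3 + j164 Ω = 343.9∠28.5° Ω.

Z = 302.3 + j164 Ω = 343.9∠28.5° Ω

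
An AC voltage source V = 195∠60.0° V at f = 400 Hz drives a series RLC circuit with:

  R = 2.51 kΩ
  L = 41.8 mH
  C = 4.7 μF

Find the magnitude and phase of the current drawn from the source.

Step 1 — Angular frequency: ω = 2π·f = 2π·400 = 2513 rad/s.
Step 2 — Component impedances:
  R: Z = R = 2510 Ω
  L: Z = jωL = j·2513·0.0418 = 0 + j105.1 Ω
  C: Z = 1/(jωC) = -j/(ω·C) = 0 - j84.66 Ω
Step 3 — Series combination: Z_total = R + L + C = 2510 + j20.4 Ω = 2510∠0.5° Ω.
Step 4 — Source phasor: V = 195∠60.0° V = 97.5 + j168.9 V.
Step 5 — Ohm's law: I = V / Z_total = (97.5 + j168.9) / (2510 + j20.4) = 0.03939 + j0.06696 A.
Step 6 — Convert to polar: |I| = 0.07769 A, ∠I = 59.5°.

I = 0.07769∠59.5° A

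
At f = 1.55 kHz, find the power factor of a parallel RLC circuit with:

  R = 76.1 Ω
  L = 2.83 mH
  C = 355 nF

Step 1 — Angular frequency: ω = 2π·f = 2π·1550 = 9739 rad/s.
Step 2 — Component impedances:
  R: Z = R = 76.1 Ω
  L: Z = jωL = j·9739·0.00283 = 0 + j27.56 Ω
  C: Z = 1/(jωC) = -j/(ω·C) = 0 - j289.2 Ω
Step 3 — Parallel combination: 1/Z_total = 1/R + 1/L + 1/C; Z_total = 10.51 + j26.26 Ω = 28.28∠68.2° Ω.
Step 4 — Power factor: PF = cos(φ) = Re(Z)/|Z| = 10.51/28.28 = 0.3716.
Step 5 — Type: Im(Z) = 26.26 ⇒ lagging (phase φ = 68.2°).

PF = 0.3716 (lagging, φ = 68.2°)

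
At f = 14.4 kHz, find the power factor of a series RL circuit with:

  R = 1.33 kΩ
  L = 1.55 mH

Step 1 — Angular frequency: ω = 2π·f = 2π·1.44e+04 = 9.048e+04 rad/s.
Step 2 — Component impedances:
  R: Z = R = 1330 Ω
  L: Z = jωL = j·9.048e+04·0.00155 = 0 + j140.2 Ω
Step 3 — Series combination: Z_total = R + L = 1330 + j140.2 Ω = 1337∠6.0° Ω.
Step 4 — Power factor: PF = cos(φ) = Re(Z)/|Z| = 1330/1337.4 = 0.9945.
Step 5 — Type: Im(Z) = 140.2 ⇒ lagging (phase φ = 6.0°).

PF = 0.9945 (lagging, φ = 6.0°)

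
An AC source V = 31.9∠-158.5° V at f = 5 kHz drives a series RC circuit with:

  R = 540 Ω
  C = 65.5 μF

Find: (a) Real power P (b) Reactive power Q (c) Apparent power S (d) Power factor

Step 1 — Angular frequency: ω = 2π·f = 2π·5000 = 3.142e+04 rad/s.
Step 2 — Component impedances:
  R: Z = R = 540 Ω
  C: Z = 1/(jωC) = -j/(ω·C) = 0 - j0.486 Ω
Step 3 — Series combination: Z_total = R + C = 540 - j0.486 Ω = 540∠-0.1° Ω.
Step 4 — Source phasor: V = 31.9∠-158.5° V = -29.68 - j11.69 V.
Step 5 — Current: I = V / Z = -0.05494 - j0.0217 A = 0.05907∠-158.4° A.
Step 6 — Complex power: S = V·I* = 1.884 - j0.001696 VA.
Step 7 — Real power: P = Re(S) = 1.884 W.
Step 8 — Reactive power: Q = Im(S) = -0.001696 VAR.
Step 9 — Apparent power: |S| = 1.884 VA.
Step 10 — Power factor: PF = P/|S| = 1 (leading).

(a) P = 1.884 W  (b) Q = -0.001696 VAR  (c) S = 1.884 VA  (d) PF = 1 (leading)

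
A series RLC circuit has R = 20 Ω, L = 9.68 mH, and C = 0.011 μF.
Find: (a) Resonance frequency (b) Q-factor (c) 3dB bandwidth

Step 1 — Resonance: ω₀ = 1/√(LC) = 1/√(0.00968·1.1e-08) = 9.691e+04 rad/s.
Step 2 — f₀ = ω₀/(2π) = 1.542e+04 Hz.
Step 3 — Series Q: Q = ω₀L/R = 9.691e+04·0.00968/20 = 46.9.
Step 4 — Bandwidth: Δω = ω₀/Q = 2066 rad/s; BW = Δω/(2π) = 328.8 Hz.

(a) f₀ = 1.542e+04 Hz  (b) Q = 46.9  (c) BW = 328.8 Hz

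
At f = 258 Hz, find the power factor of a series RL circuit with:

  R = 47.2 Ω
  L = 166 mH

Step 1 — Angular frequency: ω = 2π·f = 2π·258 = 1621 rad/s.
Step 2 — Component impedances:
  R: Z = R = 47.2 Ω
  L: Z = jωL = j·1621·0.166 = 0 + j269.1 Ω
Step 3 — Series combination: Z_total = R + L = 47.2 + j269.1 Ω = 273.2∠80.1° Ω.
Step 4 — Power factor: PF = cos(φ) = Re(Z)/|Z| = 47.2/273.2 = 0.1728.
Step 5 — Type: Im(Z) = 269.1 ⇒ lagging (phase φ = 80.1°).

PF = 0.1728 (lagging, φ = 80.1°)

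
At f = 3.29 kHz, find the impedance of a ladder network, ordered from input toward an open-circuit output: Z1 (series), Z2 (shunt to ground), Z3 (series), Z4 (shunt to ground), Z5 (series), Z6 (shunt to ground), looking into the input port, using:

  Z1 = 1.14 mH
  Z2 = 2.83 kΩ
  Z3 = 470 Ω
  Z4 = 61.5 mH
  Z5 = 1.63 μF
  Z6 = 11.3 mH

Step 1 — Angular frequency: ω = 2π·f = 2π·3290 = 2.067e+04 rad/s.
Step 2 — Component impedances:
  Z1: Z = jωL = j·2.067e+04·0.00114 = 0 + j23.57 Ω
  Z2: Z = R = 2830 Ω
  Z3: Z = R = 470 Ω
  Z4: Z = jωL = j·2.067e+04·0.0615 = 0 + j1271 Ω
  Z5: Z = 1/(jωC) = -j/(ω·C) = 0 - j29.68 Ω
  Z6: Z = jωL = j·2.067e+04·0.0113 = 0 + j233.6 Ω
Step 3 — Ladder network (open output): work backward from the far end, alternating series and parallel combinations. Z_in = 409.9 + j152.4 Ω = 437.3∠20.4° Ω.

Z = 409.9 + j152.4 Ω = 437.3∠20.4° Ω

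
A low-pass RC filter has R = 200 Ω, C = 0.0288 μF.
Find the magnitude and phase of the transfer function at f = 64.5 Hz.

Step 1 — Angular frequency: ω = 2π·64.5 = 405.3 rad/s.
Step 2 — Transfer function: H(jω) = 1/(1 + jωRC).
Step 3 — Denominator: 1 + jωRC = 1 + j·405.3·200·2.88e-08 = 1 + j0.002334.
Step 4 — H = 1 - j0.002334.
Step 5 — Magnitude: |H| = 1 (-0.0 dB); phase: φ = -0.1°.

|H| = 1 (-0.0 dB), φ = -0.1°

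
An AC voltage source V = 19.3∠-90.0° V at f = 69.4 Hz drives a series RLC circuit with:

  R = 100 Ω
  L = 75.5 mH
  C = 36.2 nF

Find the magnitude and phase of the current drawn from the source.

Step 1 — Angular frequency: ω = 2π·f = 2π·69.4 = 436.1 rad/s.
Step 2 — Component impedances:
  R: Z = R = 100 Ω
  L: Z = jωL = j·436.1·0.0755 = 0 + j32.92 Ω
  C: Z = 1/(jωC) = -j/(ω·C) = 0 - j6.335e+04 Ω
Step 3 — Series combination: Z_total = R + L + C = 100 - j6.332e+04 Ω = 6.332e+04∠-89.9° Ω.
Step 4 — Source phasor: V = 19.3∠-90.0° V = 0 - j19.3 V.
Step 5 — Ohm's law: I = V / Z_total = (0 - j19.3) / (100 - j6.332e+04) = 0.0003048 - j4.814e-07 A.
Step 6 — Convert to polar: |I| = 0.0003048 A, ∠I = -0.1°.

I = 0.0003048∠-0.1° A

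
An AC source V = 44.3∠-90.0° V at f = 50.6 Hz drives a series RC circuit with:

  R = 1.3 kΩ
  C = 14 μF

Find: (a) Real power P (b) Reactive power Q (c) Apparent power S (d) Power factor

Step 1 — Angular frequency: ω = 2π·f = 2π·50.6 = 317.9 rad/s.
Step 2 — Component impedances:
  R: Z = R = 1300 Ω
  C: Z = 1/(jωC) = -j/(ω·C) = 0 - j224.7 Ω
Step 3 — Series combination: Z_total = R + C = 1300 - j224.7 Ω = 1319∠-9.8° Ω.
Step 4 — Source phasor: V = 44.3∠-90.0° V = 0 - j44.3 V.
Step 5 — Current: I = V / Z = 0.005718 - j0.03309 A = 0.03358∠-80.2° A.
Step 6 — Complex power: S = V·I* = 1.466 - j0.2533 VA.
Step 7 — Real power: P = Re(S) = 1.466 W.
Step 8 — Reactive power: Q = Im(S) = -0.2533 VAR.
Step 9 — Apparent power: |S| = 1.488 VA.
Step 10 — Power factor: PF = P/|S| = 0.9854 (leading).

(a) P = 1.466 W  (b) Q = -0.2533 VAR  (c) S = 1.488 VA  (d) PF = 0.9854 (leading)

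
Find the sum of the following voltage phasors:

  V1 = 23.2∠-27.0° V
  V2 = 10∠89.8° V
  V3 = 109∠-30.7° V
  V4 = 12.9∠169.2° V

Step 1 — Convert each phasor to rectangular form:
  V1 = 23.2·(cos(-27.0°) + j·sin(-27.0°)) = 20.67 - j10.53 V
  V2 = 10·(cos(89.8°) + j·sin(89.8°)) = 0.03491 + j10 V
  V3 = 109·(cos(-30.7°) + j·sin(-30.7°)) = 93.72 - j55.65 V
  V4 = 12.9·(cos(169.2°) + j·sin(169.2°)) = -12.67 + j2.417 V
Step 2 — Sum components: V_total = 101.8 - j53.76 V.
Step 3 — Convert to polar: |V_total| = 115.1 V, ∠V_total = -27.8°.

V_total = 115.1∠-27.8° V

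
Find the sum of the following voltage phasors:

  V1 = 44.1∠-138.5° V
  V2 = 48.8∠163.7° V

Step 1 — Convert each phasor to rectangular form:
  V1 = 44.1·(cos(-138.5°) + j·sin(-138.5°)) = -33.03 - j29.22 V
  V2 = 48.8·(cos(163.7°) + j·sin(163.7°)) = -46.84 + j13.7 V
Step 2 — Sum components: V_total = -79.87 - j15.53 V.
Step 3 — Convert to polar: |V_total| = 81.36 V, ∠V_total = -169.0°.

V_total = 81.36∠-169.0° V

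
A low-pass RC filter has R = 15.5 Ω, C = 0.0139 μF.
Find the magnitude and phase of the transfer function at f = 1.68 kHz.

Step 1 — Angular frequency: ω = 2π·1680 = 1.056e+04 rad/s.
Step 2 — Transfer function: H(jω) = 1/(1 + jωRC).
Step 3 — Denominator: 1 + jωRC = 1 + j·1.056e+04·15.5·1.39e-08 = 1 + j0.002274.
Step 4 — H = 1 - j0.002274.
Step 5 — Magnitude: |H| = 1 (-0.0 dB); phase: φ = -0.1°.

|H| = 1 (-0.0 dB), φ = -0.1°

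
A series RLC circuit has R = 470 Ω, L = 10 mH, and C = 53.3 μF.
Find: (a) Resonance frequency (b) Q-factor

Step 1 — Resonance condition Im(Z)=0 gives ω₀ = 1/√(LC).
Step 2 — ω₀ = 1/√(0.01·5.33e-05) = 1370 rad/s.
Step 3 — f₀ = ω₀/(2π) = 218 Hz.
Step 4 — Series Q: Q = ω₀L/R = 1370·0.01/470 = 0.02914.

(a) f₀ = 218 Hz  (b) Q = 0.02914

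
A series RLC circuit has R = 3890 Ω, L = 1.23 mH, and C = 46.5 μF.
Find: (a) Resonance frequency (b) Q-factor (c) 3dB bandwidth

Step 1 — Resonance: ω₀ = 1/√(LC) = 1/√(0.00123·4.65e-05) = 4181 rad/s.
Step 2 — f₀ = ω₀/(2π) = 665.5 Hz.
Step 3 — Series Q: Q = ω₀L/R = 4181·0.00123/3890 = 0.001322.
Step 4 — Bandwidth: Δω = ω₀/Q = 3.163e+06 rad/s; BW = Δω/(2π) = 5.033e+05 Hz.

(a) f₀ = 665.5 Hz  (b) Q = 0.001322  (c) BW = 5.033e+05 Hz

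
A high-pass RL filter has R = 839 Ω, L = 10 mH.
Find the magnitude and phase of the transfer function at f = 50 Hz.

Step 1 — Angular frequency: ω = 2π·50 = 314.2 rad/s.
Step 2 — Transfer function: H(jω) = jωL/(R + jωL).
Step 3 — Numerator jωL = j·3.142; denominator R + jωL = 839 + j3.142.
Step 4 — H = 1.402e-05 + j0.003744.
Step 5 — Magnitude: |H| = 0.003744 (-48.5 dB); phase: φ = 89.8°.

|H| = 0.003744 (-48.5 dB), φ = 89.8°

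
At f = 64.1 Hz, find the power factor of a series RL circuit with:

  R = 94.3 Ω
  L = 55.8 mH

Step 1 — Angular frequency: ω = 2π·f = 2π·64.1 = 402.8 rad/s.
Step 2 — Component impedances:
  R: Z = R = 94.3 Ω
  L: Z = jωL = j·402.8·0.0558 = 0 + j22.47 Ω
Step 3 — Series combination: Z_total = R + L = 94.3 + j22.47 Ω = 96.94∠13.4° Ω.
Step 4 — Power factor: PF = cos(φ) = Re(Z)/|Z| = 94.3/96.94 = 0.9728.
Step 5 — Type: Im(Z) = 22.47 ⇒ lagging (phase φ = 13.4°).

PF = 0.9728 (lagging, φ = 13.4°)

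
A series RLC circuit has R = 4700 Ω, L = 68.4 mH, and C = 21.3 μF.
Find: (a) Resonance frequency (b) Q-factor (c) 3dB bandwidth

Step 1 — Resonance: ω₀ = 1/√(LC) = 1/√(0.0684·2.13e-05) = 828.5 rad/s.
Step 2 — f₀ = ω₀/(2π) = 131.9 Hz.
Step 3 — Series Q: Q = ω₀L/R = 828.5·0.0684/4700 = 0.01206.
Step 4 — Bandwidth: Δω = ω₀/Q = 6.871e+04 rad/s; BW = Δω/(2π) = 1.094e+04 Hz.

(a) f₀ = 131.9 Hz  (b) Q = 0.01206  (c) BW = 1.094e+04 Hz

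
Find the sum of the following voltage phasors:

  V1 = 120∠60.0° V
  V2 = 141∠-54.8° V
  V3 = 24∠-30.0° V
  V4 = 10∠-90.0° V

Step 1 — Convert each phasor to rectangular form:
  V1 = 120·(cos(60.0°) + j·sin(60.0°)) = 60 + j103.9 V
  V2 = 141·(cos(-54.8°) + j·sin(-54.8°)) = 81.28 - j115.2 V
  V3 = 24·(cos(-30.0°) + j·sin(-30.0°)) = 20.78 - j12 V
  V4 = 10·(cos(-90.0°) + j·sin(-90.0°)) = 0 - j10 V
Step 2 — Sum components: V_total = 162.1 - j33.29 V.
Step 3 — Convert to polar: |V_total| = 165.4 V, ∠V_total = -11.6°.

V_total = 165.4∠-11.6° V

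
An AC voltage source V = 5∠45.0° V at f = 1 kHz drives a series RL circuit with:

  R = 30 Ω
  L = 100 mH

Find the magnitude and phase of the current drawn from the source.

Step 1 — Angular frequency: ω = 2π·f = 2π·1000 = 6283 rad/s.
Step 2 — Component impedances:
  R: Z = R = 30 Ω
  L: Z = jωL = j·6283·0.1 = 0 + j628.3 Ω
Step 3 — Series combination: Z_total = R + L = 30 + j628.3 Ω = 629∠87.3° Ω.
Step 4 — Source phasor: V = 5∠45.0° V = 3.536 + j3.536 V.
Step 5 — Ohm's law: I = V / Z_total = (3.536 + j3.536) / (30 + j628.3) = 0.005882 - j0.005346 A.
Step 6 — Convert to polar: |I| = 0.007949 A, ∠I = -42.3°.

I = 0.007949∠-42.3° A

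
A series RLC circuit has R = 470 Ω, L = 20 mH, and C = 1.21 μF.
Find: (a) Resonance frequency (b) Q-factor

Step 1 — Resonance condition Im(Z)=0 gives ω₀ = 1/√(LC).
Step 2 — ω₀ = 1/√(0.02·1.21e-06) = 6428 rad/s.
Step 3 — f₀ = ω₀/(2π) = 1023 Hz.
Step 4 — Series Q: Q = ω₀L/R = 6428·0.02/470 = 0.2735.

(a) f₀ = 1023 Hz  (b) Q = 0.2735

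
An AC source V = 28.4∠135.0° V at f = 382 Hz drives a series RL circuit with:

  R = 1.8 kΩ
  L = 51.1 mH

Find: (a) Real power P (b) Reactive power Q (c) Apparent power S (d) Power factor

Step 1 — Angular frequency: ω = 2π·f = 2π·382 = 2400 rad/s.
Step 2 — Component impedances:
  R: Z = R = 1800 Ω
  L: Z = jωL = j·2400·0.0511 = 0 + j122.6 Ω
Step 3 — Series combination: Z_total = R + L = 1800 + j122.6 Ω = 1804∠3.9° Ω.
Step 4 — Source phasor: V = 28.4∠135.0° V = -20.08 + j20.08 V.
Step 5 — Current: I = V / Z = -0.01035 + j0.01186 A = 0.01574∠131.1° A.
Step 6 — Complex power: S = V·I* = 0.446 + j0.03039 VA.
Step 7 — Real power: P = Re(S) = 0.446 W.
Step 8 — Reactive power: Q = Im(S) = 0.03039 VAR.
Step 9 — Apparent power: |S| = 0.4471 VA.
Step 10 — Power factor: PF = P/|S| = 0.9977 (lagging).

(a) P = 0.446 W  (b) Q = 0.03039 VAR  (c) S = 0.4471 VA  (d) PF = 0.9977 (lagging)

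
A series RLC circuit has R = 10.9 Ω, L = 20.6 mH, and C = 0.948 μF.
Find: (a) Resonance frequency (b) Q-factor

Step 1 — Resonance condition Im(Z)=0 gives ω₀ = 1/√(LC).
Step 2 — ω₀ = 1/√(0.0206·9.48e-07) = 7156 rad/s.
Step 3 — f₀ = ω₀/(2π) = 1139 Hz.
Step 4 — Series Q: Q = ω₀L/R = 7156·0.0206/10.9 = 13.52.

(a) f₀ = 1139 Hz  (b) Q = 13.52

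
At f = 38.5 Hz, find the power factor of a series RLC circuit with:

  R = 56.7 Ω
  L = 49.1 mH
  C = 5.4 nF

Step 1 — Angular frequency: ω = 2π·f = 2π·38.5 = 241.9 rad/s.
Step 2 — Component impedances:
  R: Z = R = 56.7 Ω
  L: Z = jωL = j·241.9·0.0491 = 0 + j11.88 Ω
  C: Z = 1/(jωC) = -j/(ω·C) = 0 - j7.655e+05 Ω
Step 3 — Series combination: Z_total = R + L + C = 56.7 - j7.655e+05 Ω = 7.655e+05∠-90.0° Ω.
Step 4 — Power factor: PF = cos(φ) = Re(Z)/|Z| = 56.7/7.655e+05 = 7.407e-05.
Step 5 — Type: Im(Z) = -7.655e+05 ⇒ leading (phase φ = -90.0°).

PF = 7.407e-05 (leading, φ = -90.0°)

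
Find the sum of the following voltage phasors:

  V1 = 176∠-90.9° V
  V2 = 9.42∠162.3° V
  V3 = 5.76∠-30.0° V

Step 1 — Convert each phasor to rectangular form:
  V1 = 176·(cos(-90.9°) + j·sin(-90.9°)) = -2.764 - j176 V
  V2 = 9.42·(cos(162.3°) + j·sin(162.3°)) = -8.974 + j2.864 V
  V3 = 5.76·(cos(-30.0°) + j·sin(-30.0°)) = 4.988 - j2.88 V
Step 2 — Sum components: V_total = -6.75 - j176 V.
Step 3 — Convert to polar: |V_total| = 176.1 V, ∠V_total = -92.2°.

V_total = 176.1∠-92.2° V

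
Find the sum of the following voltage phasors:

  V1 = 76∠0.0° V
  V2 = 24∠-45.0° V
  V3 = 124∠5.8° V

Step 1 — Convert each phasor to rectangular form:
  V1 = 76·(cos(0.0°) + j·sin(0.0°)) = 76 V
  V2 = 24·(cos(-45.0°) + j·sin(-45.0°)) = 16.97 - j16.97 V
  V3 = 124·(cos(5.8°) + j·sin(5.8°)) = 123.4 + j12.53 V
Step 2 — Sum components: V_total = 216.3 - j4.44 V.
Step 3 — Convert to polar: |V_total| = 216.4 V, ∠V_total = -1.2°.

V_total = 216.4∠-1.2° V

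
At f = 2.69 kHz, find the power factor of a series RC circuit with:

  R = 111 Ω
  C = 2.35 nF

Step 1 — Angular frequency: ω = 2π·f = 2π·2690 = 1.69e+04 rad/s.
Step 2 — Component impedances:
  R: Z = R = 111 Ω
  C: Z = 1/(jωC) = -j/(ω·C) = 0 - j2.518e+04 Ω
Step 3 — Series combination: Z_total = R + C = 111 - j2.518e+04 Ω = 2.518e+04∠-89.7° Ω.
Step 4 — Power factor: PF = cos(φ) = Re(Z)/|Z| = 111/25177 = 0.004409.
Step 5 — Type: Im(Z) = -2.518e+04 ⇒ leading (phase φ = -89.7°).

PF = 0.004409 (leading, φ = -89.7°)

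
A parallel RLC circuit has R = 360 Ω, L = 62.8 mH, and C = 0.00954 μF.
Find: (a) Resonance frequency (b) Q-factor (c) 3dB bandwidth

Step 1 — Resonance: ω₀ = 1/√(LC) = 1/√(0.0628·9.54e-09) = 4.086e+04 rad/s.
Step 2 — f₀ = ω₀/(2π) = 6502 Hz.
Step 3 — Parallel Q: Q = R/(ω₀L) = 360/(4.086e+04·0.0628) = 0.1403.
Step 4 — Bandwidth: Δω = ω₀/Q = 2.912e+05 rad/s; BW = Δω/(2π) = 4.634e+04 Hz.

(a) f₀ = 6502 Hz  (b) Q = 0.1403  (c) BW = 4.634e+04 Hz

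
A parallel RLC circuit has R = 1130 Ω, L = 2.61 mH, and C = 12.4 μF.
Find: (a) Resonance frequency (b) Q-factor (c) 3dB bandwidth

Step 1 — Resonance: ω₀ = 1/√(LC) = 1/√(0.00261·1.24e-05) = 5559 rad/s.
Step 2 — f₀ = ω₀/(2π) = 884.7 Hz.
Step 3 — Parallel Q: Q = R/(ω₀L) = 1130/(5559·0.00261) = 77.89.
Step 4 — Bandwidth: Δω = ω₀/Q = 71.37 rad/s; BW = Δω/(2π) = 11.36 Hz.

(a) f₀ = 884.7 Hz  (b) Q = 77.89  (c) BW = 11.36 Hz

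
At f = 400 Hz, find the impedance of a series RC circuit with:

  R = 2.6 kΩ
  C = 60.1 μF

Step 1 — Angular frequency: ω = 2π·f = 2π·400 = 2513 rad/s.
Step 2 — Component impedances:
  R: Z = R = 2600 Ω
  C: Z = 1/(jωC) = -j/(ω·C) = 0 - j6.62 Ω
Step 3 — Series combination: Z_total = R + C = 2600 - j6.62 Ω = 2600∠-0.1° Ω.

Z = 2600 - j6.62 Ω = 2600∠-0.1° Ω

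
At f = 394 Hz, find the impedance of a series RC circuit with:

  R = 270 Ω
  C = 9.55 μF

Step 1 — Angular frequency: ω = 2π·f = 2π·394 = 2476 rad/s.
Step 2 — Component impedances:
  R: Z = R = 270 Ω
  C: Z = 1/(jωC) = -j/(ω·C) = 0 - j42.3 Ω
Step 3 — Series combination: Z_total = R + C = 270 - j42.3 Ω = 273.3∠-8.9° Ω.

Z = 270 - j42.3 Ω = 273.3∠-8.9° Ω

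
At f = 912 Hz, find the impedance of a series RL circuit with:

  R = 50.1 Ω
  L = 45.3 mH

Step 1 — Angular frequency: ω = 2π·f = 2π·912 = 5730 rad/s.
Step 2 — Component impedances:
  R: Z = R = 50.1 Ω
  L: Z = jωL = j·5730·0.0453 = 0 + j259.6 Ω
Step 3 — Series combination: Z_total = R + L = 50.1 + j259.6 Ω = 264.4∠79.1° Ω.

Z = 50.1 + j259.6 Ω = 264.4∠79.1° Ω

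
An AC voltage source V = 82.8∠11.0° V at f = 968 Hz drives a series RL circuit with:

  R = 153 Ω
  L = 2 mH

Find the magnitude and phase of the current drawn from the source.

Step 1 — Angular frequency: ω = 2π·f = 2π·968 = 6082 rad/s.
Step 2 — Component impedances:
  R: Z = R = 153 Ω
  L: Z = jωL = j·6082·0.002 = 0 + j12.16 Ω
Step 3 — Series combination: Z_total = R + L = 153 + j12.16 Ω = 153.5∠4.5° Ω.
Step 4 — Source phasor: V = 82.8∠11.0° V = 81.28 + j15.8 V.
Step 5 — Ohm's law: I = V / Z_total = (81.28 + j15.8) / (153 + j12.16) = 0.5361 + j0.06064 A.
Step 6 — Convert to polar: |I| = 0.5395 A, ∠I = 6.5°.

I = 0.5395∠6.5° A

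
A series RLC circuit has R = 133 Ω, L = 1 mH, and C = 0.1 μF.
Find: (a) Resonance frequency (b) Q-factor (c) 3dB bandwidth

Step 1 — Resonance condition Im(Z)=0 gives ω₀ = 1/√(LC).
Step 2 — ω₀ = 1/√(0.001·1e-07) = 1e+05 rad/s.
Step 3 — f₀ = ω₀/(2π) = 1.592e+04 Hz.
Step 4 — Series Q: Q = ω₀L/R = 1e+05·0.001/133 = 0.7519.
Step 5 — 3dB bandwidth: Δω = ω₀/Q = 1.33e+05 rad/s; BW = Δω/(2π) = 2.117e+04 Hz.

(a) f₀ = 1.592e+04 Hz  (b) Q = 0.7519  (c) BW = 2.117e+04 Hz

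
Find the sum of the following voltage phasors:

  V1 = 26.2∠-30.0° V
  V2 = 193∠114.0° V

Step 1 — Convert each phasor to rectangular form:
  V1 = 26.2·(cos(-30.0°) + j·sin(-30.0°)) = 22.69 - j13.1 V
  V2 = 193·(cos(114.0°) + j·sin(114.0°)) = -78.5 + j176.3 V
Step 2 — Sum components: V_total = -55.81 + j163.2 V.
Step 3 — Convert to polar: |V_total| = 172.5 V, ∠V_total = 108.9°.

V_total = 172.5∠108.9° V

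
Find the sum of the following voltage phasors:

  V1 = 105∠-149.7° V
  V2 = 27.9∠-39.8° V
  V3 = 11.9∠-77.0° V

Step 1 — Convert each phasor to rectangular form:
  V1 = 105·(cos(-149.7°) + j·sin(-149.7°)) = -90.66 - j52.98 V
  V2 = 27.9·(cos(-39.8°) + j·sin(-39.8°)) = 21.44 - j17.86 V
  V3 = 11.9·(cos(-77.0°) + j·sin(-77.0°)) = 2.677 - j11.6 V
Step 2 — Sum components: V_total = -66.54 - j82.43 V.
Step 3 — Convert to polar: |V_total| = 105.9 V, ∠V_total = -128.9°.

V_total = 105.9∠-128.9° V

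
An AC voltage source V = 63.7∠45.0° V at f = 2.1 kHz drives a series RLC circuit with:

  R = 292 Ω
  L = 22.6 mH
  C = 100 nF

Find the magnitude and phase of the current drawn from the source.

Step 1 — Angular frequency: ω = 2π·f = 2π·2100 = 1.319e+04 rad/s.
Step 2 — Component impedances:
  R: Z = R = 292 Ω
  L: Z = jωL = j·1.319e+04·0.0226 = 0 + j298.2 Ω
  C: Z = 1/(jωC) = -j/(ω·C) = 0 - j757.9 Ω
Step 3 — Series combination: Z_total = R + L + C = 292 - j459.7 Ω = 544.6∠-57.6° Ω.
Step 4 — Source phasor: V = 63.7∠45.0° V = 45.04 + j45.04 V.
Step 5 — Ohm's law: I = V / Z_total = (45.04 + j45.04) / (292 - j459.7) = -0.02547 + j0.1142 A.
Step 6 — Convert to polar: |I| = 0.117 A, ∠I = 102.6°.

I = 0.117∠102.6° A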